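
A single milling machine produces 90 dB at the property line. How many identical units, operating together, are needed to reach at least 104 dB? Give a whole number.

N identical sources give L₁ + 10·log₁₀ N, so require 10·log₁₀ N ≥ 104 − 90 = 14.0 dB.
N ≥ 10^(14.0/10) = 25.119, so N = 26.

26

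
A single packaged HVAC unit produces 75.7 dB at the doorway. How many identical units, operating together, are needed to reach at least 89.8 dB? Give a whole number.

The shortfall is 89.8 − 75.7 = 14.1 dB, and N units add 10·log₁₀ N, so need 10·log₁₀ N ≥ 14.1.
N ≥ 10^(14.1/10) = 25.704, so N = 26.

26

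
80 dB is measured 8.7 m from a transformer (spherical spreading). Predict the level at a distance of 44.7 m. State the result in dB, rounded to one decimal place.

65.8 dB

Point-source attenuation: ΔL = 20·log₁₀(r₂/r₁) = 20·log₁₀(44.7/8.7) = 14.216 dB.
L₂ = 80 − 20·log₁₀(44.7/8.7) = 80 − 14.216 = 65.78 dB.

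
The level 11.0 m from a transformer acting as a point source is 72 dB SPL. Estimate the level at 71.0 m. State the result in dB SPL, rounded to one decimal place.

55.8 dB SPL

Point-source attenuation: ΔL = 20·log₁₀(r₂/r₁) = 20·log₁₀(71.0/11.0) = 16.197 dB.
L₂ = 72 − 20·log₁₀(71.0/11.0) = 72 − 16.197 = 55.80 dB SPL.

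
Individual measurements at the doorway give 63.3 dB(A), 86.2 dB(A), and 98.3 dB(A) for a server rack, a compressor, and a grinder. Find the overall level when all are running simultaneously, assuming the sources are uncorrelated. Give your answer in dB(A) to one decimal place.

98.6 dB(A)

For uncorrelated sources the intensities add, so convert each level to linear form, sum, and take 10·log₁₀ of the total.
Σ 10^(L/10) = 10^(63.3/10) + 10^(86.2/10) + 10^(98.3/10) = 7.180e+09.
L_total = 10·log₁₀(7.180e+09) = 98.56 dB(A).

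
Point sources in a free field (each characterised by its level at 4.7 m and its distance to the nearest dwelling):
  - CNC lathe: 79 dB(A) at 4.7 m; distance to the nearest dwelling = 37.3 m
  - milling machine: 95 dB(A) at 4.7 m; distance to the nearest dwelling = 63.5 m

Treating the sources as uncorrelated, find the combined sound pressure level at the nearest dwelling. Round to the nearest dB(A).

73 dB(A)

First find each source's level at the receiver (point-source: −20·log₁₀(r/r_ref)), then combine on an intensity basis.
CNC lathe: 79 − 20·log₁₀(37.3/4.7) = 79 − 17.99 = 61.01 dB(A).
milling machine: 95 − 20·log₁₀(63.5/4.7) = 95 − 22.61 = 72.39 dB(A).
Σ 10^(L/10) = 1.859e+07 → L_total = 10·log₁₀(1.859e+07) = 72.69 dB(A).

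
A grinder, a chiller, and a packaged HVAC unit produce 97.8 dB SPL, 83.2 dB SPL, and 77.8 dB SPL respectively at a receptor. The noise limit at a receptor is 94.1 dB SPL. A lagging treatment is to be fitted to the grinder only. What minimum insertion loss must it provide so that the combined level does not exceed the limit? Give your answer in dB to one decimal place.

The untreated sources together contribute 10^(83.2/10) + 10^(77.8/10) = 2.692e+08, i.e. 84.30 dB SPL.
The limit corresponds to 10^(94.1/10) = 2.570e+09; subtracting the fixed part leaves 2.301e+09 for the grinder, i.e. 93.62 dB SPL.
Required insertion loss = 97.8 − 93.62 = 4.18 dB.

4.2 dB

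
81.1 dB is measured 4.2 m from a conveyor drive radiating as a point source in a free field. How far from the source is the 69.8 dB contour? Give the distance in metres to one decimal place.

15.4 m

The 11.3 dB drop corresponds to a distance ratio of 10^(11.3/20) for a point source.
r₂ = 4.2·10^((81.1−69.8)/20) = 4.2·10^(11.3/20) = 15.43 m.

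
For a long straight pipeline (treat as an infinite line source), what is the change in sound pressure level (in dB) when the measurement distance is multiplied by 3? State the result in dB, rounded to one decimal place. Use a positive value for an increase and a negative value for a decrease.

Line-source spreading: ΔL = −10·log₁₀(r₂/r₁).
ΔL = −10·log₁₀(3) = -4.77 dB.

-4.8 dB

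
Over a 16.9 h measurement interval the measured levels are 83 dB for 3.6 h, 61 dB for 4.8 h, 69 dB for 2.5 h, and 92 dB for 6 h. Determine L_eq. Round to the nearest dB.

88 dB

The energy average is taken in the linear domain: L_eq = 10·log₁₀[(Σ tᵢ·10^(Lᵢ/10))/T], T = 16.9 h.
Σ tᵢ·10^(Lᵢ/10) = 3.6·10^(83/10) + 4.8·10^(61/10) + 2.5·10^(69/10) + 6·10^(92/10) = 1.025e+10.
L_eq = 10·log₁₀(1.025e+10/16.9) = 87.83 dB.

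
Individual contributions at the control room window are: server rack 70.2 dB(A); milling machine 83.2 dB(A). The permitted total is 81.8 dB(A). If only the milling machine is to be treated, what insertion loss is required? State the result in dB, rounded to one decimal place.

Everything except the milling machine sums to 10^(70.2/10) = 1.047e+07 in linear terms, 70.20 dB(A).
The limit corresponds to 10^(81.8/10) = 1.514e+08; subtracting the fixed part leaves 1.409e+08 for the milling machine, i.e. 81.49 dB(A).
Required insertion loss = 83.2 − 81.49 = 1.71 dB.

1.7 dB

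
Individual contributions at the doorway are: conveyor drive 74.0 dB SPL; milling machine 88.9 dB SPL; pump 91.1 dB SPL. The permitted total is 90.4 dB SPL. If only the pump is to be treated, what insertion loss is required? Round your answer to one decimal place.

Everything except the pump sums to 10^(74.0/10) + 10^(88.9/10) = 8.014e+08 in linear terms, 89.04 dB SPL.
The limit corresponds to 10^(90.4/10) = 1.096e+09; subtracting the fixed part leaves 2.951e+08 for the pump, i.e. 84.70 dB SPL.
Required insertion loss = 91.1 − 84.70 = 6.40 dB.

6.4 dB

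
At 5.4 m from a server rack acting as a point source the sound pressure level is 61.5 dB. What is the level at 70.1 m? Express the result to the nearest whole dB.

39 dB

For a point source, L₂ = L₁ − 20·log₁₀(r₂/r₁).
L₂ = 61.5 − 20·log₁₀(70.1/5.4) = 61.5 − 22.266 = 39.23 dB.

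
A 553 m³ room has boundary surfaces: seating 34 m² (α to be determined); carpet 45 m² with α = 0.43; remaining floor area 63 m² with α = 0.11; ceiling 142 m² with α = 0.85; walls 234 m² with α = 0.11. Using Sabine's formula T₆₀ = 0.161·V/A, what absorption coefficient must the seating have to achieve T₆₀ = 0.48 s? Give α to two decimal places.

0.38

From T₆₀ = 0.161·V/A, the target T₆₀ = 0.48 s needs A = 0.161·553/0.48 = 185.49 m².
Absorption from the other surfaces = 45·0.43 + 63·0.11 + 142·0.85 + 234·0.11 = 172.72 m², so the seating must supply 12.77 m² over 34 m².
α = 12.77/34 = 0.375.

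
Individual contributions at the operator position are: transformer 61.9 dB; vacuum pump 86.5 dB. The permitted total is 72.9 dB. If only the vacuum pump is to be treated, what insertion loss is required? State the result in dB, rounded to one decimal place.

14.0 dB

Fixed contribution from the other source: Σ 10^(L/10) = 10^(61.9/10) = 1.549e+06 (61.90 dB).
The limit corresponds to 10^(72.9/10) = 1.950e+07; subtracting the fixed part leaves 1.795e+07 for the vacuum pump, i.e. 72.54 dB.
So the vacuum pump must be reduced from 86.5 to 72.54 dB: IL = 13.96 dB.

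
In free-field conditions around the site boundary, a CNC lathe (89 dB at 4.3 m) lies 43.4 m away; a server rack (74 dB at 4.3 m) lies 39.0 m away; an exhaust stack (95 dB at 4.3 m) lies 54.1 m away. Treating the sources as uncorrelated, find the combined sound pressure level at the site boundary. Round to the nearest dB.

74 dB

Propagate each source to the receiver with L = L_ref − 20·log₁₀(r/r_ref), then add intensities.
CNC lathe: 89 − 20·log₁₀(43.4/4.3) = 89 − 20.08 = 68.92 dB.
server rack: 74 − 20·log₁₀(39.0/4.3) = 74 − 19.15 = 54.85 dB.
exhaust stack: 95 − 20·log₁₀(54.1/4.3) = 95 − 21.99 = 73.01 dB.
Σ 10^(L/10) = 2.808e+07 → L_total = 10·log₁₀(2.808e+07) = 74.48 dB.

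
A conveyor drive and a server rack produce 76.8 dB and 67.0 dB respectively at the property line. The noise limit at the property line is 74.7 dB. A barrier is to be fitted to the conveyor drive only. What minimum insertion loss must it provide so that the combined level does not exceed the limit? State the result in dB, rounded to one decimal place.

2.9 dB

Fixed contribution from the other source: Σ 10^(L/10) = 10^(67.0/10) = 5.012e+06 (67.00 dB).
To meet 74.7 dB overall, the treated conveyor drive may contribute at most 10^(74.7/10) − 5.012e+06 = 2.450e+07, i.e. 73.89 dB.
Required insertion loss = 76.8 − 73.89 = 2.91 dB.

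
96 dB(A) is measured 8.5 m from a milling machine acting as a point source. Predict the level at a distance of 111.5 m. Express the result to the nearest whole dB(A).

For a point source, L₂ = L₁ − 20·log₁₀(r₂/r₁).
L₂ = 96 − 20·log₁₀(111.5/8.5) = 96 − 22.357 = 73.64 dB(A).

74 dB(A)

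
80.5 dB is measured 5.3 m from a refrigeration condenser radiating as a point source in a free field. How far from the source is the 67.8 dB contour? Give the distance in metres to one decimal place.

For a point source L₁ − L₂ = 20·log₁₀(r₂/r₁), so r₂ = r₁·10^((L₁−L₂)/20).
r₂ = 5.3·10^((80.5−67.8)/20) = 5.3·10^(12.7/20) = 22.87 m.

22.9 m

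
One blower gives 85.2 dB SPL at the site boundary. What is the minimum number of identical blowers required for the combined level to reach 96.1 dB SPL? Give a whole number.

13

The shortfall is 96.1 − 85.2 = 10.9 dB, and N units add 10·log₁₀ N, so need 10·log₁₀ N ≥ 10.9.
N ≥ 10^(10.9/10) = 12.303, so N = 13.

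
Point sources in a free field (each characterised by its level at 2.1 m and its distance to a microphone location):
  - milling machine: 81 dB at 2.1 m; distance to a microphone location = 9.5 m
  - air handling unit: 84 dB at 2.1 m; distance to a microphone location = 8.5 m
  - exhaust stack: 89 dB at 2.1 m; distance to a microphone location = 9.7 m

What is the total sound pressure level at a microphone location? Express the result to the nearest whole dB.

78 dB

Apply inverse-square spreading to bring every level to the receiver, then sum 10^(L/10).
milling machine: 81 − 20·log₁₀(9.5/2.1) = 81 − 13.11 = 67.89 dB.
air handling unit: 84 − 20·log₁₀(8.5/2.1) = 84 − 12.14 = 71.86 dB.
exhaust stack: 89 − 20·log₁₀(9.7/2.1) = 89 − 13.29 = 75.71 dB.
Σ 10^(L/10) = 5.871e+07 → L_total = 10·log₁₀(5.871e+07) = 77.69 dB.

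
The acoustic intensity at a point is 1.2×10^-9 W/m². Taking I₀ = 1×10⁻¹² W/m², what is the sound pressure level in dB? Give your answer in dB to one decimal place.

30.8 dB

L = 10·log₁₀(I/I₀) = 10·log₁₀(1.2×10^-9/10⁻¹²) = 10·log₁₀(1.2×10^3).
L = 10·(0.0792 + 3) = 30.79 dB.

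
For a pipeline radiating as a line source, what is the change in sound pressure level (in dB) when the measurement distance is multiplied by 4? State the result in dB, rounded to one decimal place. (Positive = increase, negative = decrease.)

A line source loses 3 dB per doubling of distance; generally ΔL = −10·log₁₀(r₂/r₁).
ΔL = −10·log₁₀(4) = -6.02 dB.

-6.0 dB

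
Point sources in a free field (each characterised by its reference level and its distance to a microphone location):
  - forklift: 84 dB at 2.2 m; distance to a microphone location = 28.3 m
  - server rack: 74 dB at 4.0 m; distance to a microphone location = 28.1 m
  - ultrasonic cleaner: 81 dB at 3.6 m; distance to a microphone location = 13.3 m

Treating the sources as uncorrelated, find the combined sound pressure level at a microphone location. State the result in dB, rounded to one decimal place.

70.5 dB

Propagate each source to the receiver with L = L_ref − 20·log₁₀(r/r_ref), then add intensities.
forklift: 84 − 20·log₁₀(28.3/2.2) = 84 − 22.19 = 61.81 dB.
server rack: 74 − 20·log₁₀(28.1/4.0) = 74 − 16.93 = 57.07 dB.
ultrasonic cleaner: 81 − 20·log₁₀(13.3/3.6) = 81 − 11.35 = 69.65 dB.
Σ 10^(L/10) = 1.125e+07 → L_total = 10·log₁₀(1.125e+07) = 70.51 dB.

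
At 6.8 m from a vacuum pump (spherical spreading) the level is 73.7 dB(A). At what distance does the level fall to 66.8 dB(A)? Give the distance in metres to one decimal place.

For a point source L₁ − L₂ = 20·log₁₀(r₂/r₁), so r₂ = r₁·10^((L₁−L₂)/20).
r₂ = 6.8·10^((73.7−66.8)/20) = 6.8·10^(6.9/20) = 15.05 m.

15.0 m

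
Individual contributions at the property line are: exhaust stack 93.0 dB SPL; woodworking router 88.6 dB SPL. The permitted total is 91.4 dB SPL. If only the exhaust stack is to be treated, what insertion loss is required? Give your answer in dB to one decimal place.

Everything except the exhaust stack sums to 10^(88.6/10) = 7.244e+08 in linear terms, 88.60 dB SPL.
To meet 91.4 dB SPL overall, the treated exhaust stack may contribute at most 10^(91.4/10) − 7.244e+08 = 6.559e+08, i.e. 88.17 dB SPL.
So the exhaust stack must be reduced from 93.0 to 88.17 dB SPL: IL = 4.83 dB.

4.8 dB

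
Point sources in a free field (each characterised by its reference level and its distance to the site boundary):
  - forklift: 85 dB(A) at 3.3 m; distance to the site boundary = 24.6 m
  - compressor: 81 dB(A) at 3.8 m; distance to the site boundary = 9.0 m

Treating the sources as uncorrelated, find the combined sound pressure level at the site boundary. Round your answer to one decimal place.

74.5 dB(A)

Propagate each source to the receiver with L = L_ref − 20·log₁₀(r/r_ref), then add intensities.
forklift: 85 − 20·log₁₀(24.6/3.3) = 85 − 17.45 = 67.55 dB(A).
compressor: 81 − 20·log₁₀(9.0/3.8) = 81 − 7.49 = 73.51 dB(A).
Σ 10^(L/10) = 2.813e+07 → L_total = 10·log₁₀(2.813e+07) = 74.49 dB(A).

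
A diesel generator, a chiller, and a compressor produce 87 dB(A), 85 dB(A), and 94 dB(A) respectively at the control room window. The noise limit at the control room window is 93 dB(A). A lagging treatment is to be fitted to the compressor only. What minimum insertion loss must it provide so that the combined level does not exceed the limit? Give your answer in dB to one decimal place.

Fixed contribution from the other sources: Σ 10^(L/10) = 10^(87/10) + 10^(85/10) = 8.174e+08 (89.12 dB(A)).
The limit corresponds to 10^(93/10) = 1.995e+09; subtracting the fixed part leaves 1.178e+09 for the compressor, i.e. 90.71 dB(A).
So the compressor must be reduced from 94 to 90.71 dB(A): IL = 3.29 dB.

3.3 dB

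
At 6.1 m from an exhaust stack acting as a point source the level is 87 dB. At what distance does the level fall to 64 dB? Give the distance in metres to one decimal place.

Point-source spreading drops the level by 20·log₁₀(r₂/r₁); inverting, r₂/r₁ = 10^(ΔL/20).
r₂ = 6.1·10^((87−64)/20) = 6.1·10^(23.0/20) = 86.16 m.

86.2 m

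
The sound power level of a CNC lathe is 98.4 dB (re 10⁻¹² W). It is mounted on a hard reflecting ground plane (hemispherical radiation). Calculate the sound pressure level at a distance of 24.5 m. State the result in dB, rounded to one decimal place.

62.6 dB

The power spreads over a hemisphere of area 2π·r², so L_p = L_w − 10·log₁₀(2π·r²).
2π·r² = 3771 m², 10·log₁₀ of that is 35.765 dB.
L_p = 98.4 − 35.765 = 62.63 dB.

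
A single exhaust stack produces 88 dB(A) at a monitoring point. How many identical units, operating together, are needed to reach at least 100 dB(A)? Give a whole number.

Need L₁ + 10·log₁₀ N ≥ 100, i.e. log₁₀ N ≥ 1.20.
N ≥ 10^(12.0/10) = 15.849, so N = 16.

16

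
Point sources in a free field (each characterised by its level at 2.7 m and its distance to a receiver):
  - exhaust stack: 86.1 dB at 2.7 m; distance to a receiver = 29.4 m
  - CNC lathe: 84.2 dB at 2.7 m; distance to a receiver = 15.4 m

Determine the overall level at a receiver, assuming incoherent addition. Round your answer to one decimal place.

Apply inverse-square spreading to bring every level to the receiver, then sum 10^(L/10).
exhaust stack: 86.1 − 20·log₁₀(29.4/2.7) = 86.1 − 20.74 = 65.36 dB.
CNC lathe: 84.2 − 20·log₁₀(15.4/2.7) = 84.2 − 15.12 = 69.08 dB.
Σ 10^(L/10) = 1.152e+07 → L_total = 10·log₁₀(1.152e+07) = 70.61 dB.

70.6 dB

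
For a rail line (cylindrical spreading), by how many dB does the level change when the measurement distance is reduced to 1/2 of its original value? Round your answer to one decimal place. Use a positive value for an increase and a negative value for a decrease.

+3.0 dB

With cylindrical spreading the level changes by −10·log₁₀(r₂/r₁).
ΔL = −10·log₁₀(0.5) = +3.01 dB.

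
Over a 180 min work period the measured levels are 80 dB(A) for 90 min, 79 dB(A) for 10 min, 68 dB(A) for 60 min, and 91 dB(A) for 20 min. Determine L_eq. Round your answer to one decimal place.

Weight each interval's intensity by its duration and average over T = 180 min:
Σ tᵢ·10^(Lᵢ/10) = 90·10^(80/10) + 10·10^(79/10) + 60·10^(68/10) + 20·10^(91/10) = 3.535e+10.
L_eq = 10·log₁₀(3.535e+10/180) = 82.93 dB(A).

82.9 dB(A)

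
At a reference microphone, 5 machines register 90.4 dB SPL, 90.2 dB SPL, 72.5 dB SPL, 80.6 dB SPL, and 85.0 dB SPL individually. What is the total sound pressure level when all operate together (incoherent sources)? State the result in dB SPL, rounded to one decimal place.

94.1 dB SPL

For uncorrelated sources the intensities add, so convert each level to linear form, sum, and take 10·log₁₀ of the total.
Σ 10^(L/10) = 10^(90.4/10) + 10^(90.2/10) + 10^(72.5/10) + 10^(80.6/10) + 10^(85.0/10) = 2.592e+09.
L_total = 10·log₁₀(2.592e+09) = 94.14 dB SPL.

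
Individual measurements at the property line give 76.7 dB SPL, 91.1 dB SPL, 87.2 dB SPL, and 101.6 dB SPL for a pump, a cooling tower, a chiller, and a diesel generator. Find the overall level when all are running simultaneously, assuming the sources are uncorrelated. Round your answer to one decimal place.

Incoherent sources combine by intensity addition: L_total = 10·log₁₀(Σ 10^(L_i/10)).
Σ 10^(L/10) = 10^(76.7/10) + 10^(91.1/10) + 10^(87.2/10) + 10^(101.6/10) = 1.631e+10.
L_total = 10·log₁₀(1.631e+10) = 102.13 dB SPL.

102.1 dB SPL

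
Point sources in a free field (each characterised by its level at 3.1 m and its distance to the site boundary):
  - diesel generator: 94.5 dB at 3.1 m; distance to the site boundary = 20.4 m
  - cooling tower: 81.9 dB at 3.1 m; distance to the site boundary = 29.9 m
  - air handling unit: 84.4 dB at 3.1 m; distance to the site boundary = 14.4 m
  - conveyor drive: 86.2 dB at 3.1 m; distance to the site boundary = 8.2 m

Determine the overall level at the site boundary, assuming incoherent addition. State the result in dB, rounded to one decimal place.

Propagate each source to the receiver with L = L_ref − 20·log₁₀(r/r_ref), then add intensities.
diesel generator: 94.5 − 20·log₁₀(20.4/3.1) = 94.5 − 16.37 = 78.13 dB.
cooling tower: 81.9 − 20·log₁₀(29.9/3.1) = 81.9 − 19.69 = 62.21 dB.
air handling unit: 84.4 − 20·log₁₀(14.4/3.1) = 84.4 − 13.34 = 71.06 dB.
conveyor drive: 86.2 − 20·log₁₀(8.2/3.1) = 86.2 − 8.45 = 77.75 dB.
Σ 10^(L/10) = 1.391e+08 → L_total = 10·log₁₀(1.391e+08) = 81.43 dB.

81.4 dB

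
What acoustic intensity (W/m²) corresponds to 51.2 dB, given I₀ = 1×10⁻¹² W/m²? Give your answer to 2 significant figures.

L = 10·log₁₀(I/I₀) ⇒ I = I₀·10^(L/10) = 10⁻¹² × 10^5.12.

1.3e-07 W/m²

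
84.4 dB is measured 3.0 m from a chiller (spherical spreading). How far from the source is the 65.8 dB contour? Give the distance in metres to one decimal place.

25.5 m

Point-source spreading drops the level by 20·log₁₀(r₂/r₁); inverting, r₂/r₁ = 10^(ΔL/20).
r₂ = 3.0·10^((84.4−65.8)/20) = 3.0·10^(18.6/20) = 25.53 m.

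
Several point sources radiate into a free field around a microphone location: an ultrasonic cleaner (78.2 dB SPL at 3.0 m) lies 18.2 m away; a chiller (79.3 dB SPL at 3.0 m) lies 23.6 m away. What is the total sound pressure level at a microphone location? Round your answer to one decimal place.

65.0 dB SPL

Propagate each source to the receiver with L = L_ref − 20·log₁₀(r/r_ref), then add intensities.
ultrasonic cleaner: 78.2 − 20·log₁₀(18.2/3.0) = 78.2 − 15.66 = 62.54 dB SPL.
chiller: 79.3 − 20·log₁₀(23.6/3.0) = 79.3 − 17.92 = 61.38 dB SPL.
Σ 10^(L/10) = 3.171e+06 → L_total = 10·log₁₀(3.171e+06) = 65.01 dB SPL.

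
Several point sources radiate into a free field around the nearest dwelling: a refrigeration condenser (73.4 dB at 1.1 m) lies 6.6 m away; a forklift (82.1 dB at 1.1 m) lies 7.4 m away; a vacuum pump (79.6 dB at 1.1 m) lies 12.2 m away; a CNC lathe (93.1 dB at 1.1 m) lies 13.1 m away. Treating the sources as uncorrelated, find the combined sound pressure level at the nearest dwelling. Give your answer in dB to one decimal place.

72.9 dB

First find each source's level at the receiver (point-source: −20·log₁₀(r/r_ref)), then combine on an intensity basis.
refrigeration condenser: 73.4 − 20·log₁₀(6.6/1.1) = 73.4 − 15.56 = 57.84 dB.
forklift: 82.1 − 20·log₁₀(7.4/1.1) = 82.1 − 16.56 = 65.54 dB.
vacuum pump: 79.6 − 20·log₁₀(12.2/1.1) = 79.6 − 20.90 = 58.70 dB.
CNC lathe: 93.1 − 20·log₁₀(13.1/1.1) = 93.1 − 21.52 = 71.58 dB.
Σ 10^(L/10) = 1.933e+07 → L_total = 10·log₁₀(1.933e+07) = 72.86 dB.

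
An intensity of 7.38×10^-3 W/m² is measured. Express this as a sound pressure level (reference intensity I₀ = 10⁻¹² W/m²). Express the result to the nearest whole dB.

Dividing by I₀ shifts the exponent by 12: I/I₀ = 7.38×10^9.
L = 10·(0.8681 + 9) = 98.68 dB.

99 dB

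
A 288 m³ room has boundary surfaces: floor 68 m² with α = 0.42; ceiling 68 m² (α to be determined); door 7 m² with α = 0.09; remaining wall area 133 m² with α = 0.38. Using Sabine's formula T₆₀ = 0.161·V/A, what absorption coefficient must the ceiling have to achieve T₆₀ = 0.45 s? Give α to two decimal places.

0.34

Required total absorption A = 0.161·288/0.45 = 103.04 m².
Absorption from the other surfaces = 68·0.42 + 7·0.09 + 133·0.38 = 79.73 m², so the ceiling must supply 23.31 m² over 68 m².
α = 23.31/68 = 0.343.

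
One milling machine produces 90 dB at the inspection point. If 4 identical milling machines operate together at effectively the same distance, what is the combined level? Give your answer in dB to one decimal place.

N identical incoherent sources raise the level by 10·log₁₀ N.
L_total = 90 + 10·log₁₀(4) = 90 + 6.021 = 96.02 dB.

96.0 dB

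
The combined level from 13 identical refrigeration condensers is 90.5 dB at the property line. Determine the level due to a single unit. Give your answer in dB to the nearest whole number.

79 dB

13 equal contributions raise the level by 10·log₁₀ 13 = 11.139 dB, so each unit alone gives 90.5 − 11.139.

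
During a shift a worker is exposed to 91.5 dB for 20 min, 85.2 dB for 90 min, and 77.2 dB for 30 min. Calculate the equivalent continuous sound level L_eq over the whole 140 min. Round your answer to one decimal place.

86.3 dB

The energy average is taken in the linear domain: L_eq = 10·log₁₀[(Σ tᵢ·10^(Lᵢ/10))/T], T = 140 min.
Σ tᵢ·10^(Lᵢ/10) = 20·10^(91.5/10) + 90·10^(85.2/10) + 30·10^(77.2/10) = 5.963e+10.
L_eq = 10·log₁₀(5.963e+10/140) = 86.29 dB.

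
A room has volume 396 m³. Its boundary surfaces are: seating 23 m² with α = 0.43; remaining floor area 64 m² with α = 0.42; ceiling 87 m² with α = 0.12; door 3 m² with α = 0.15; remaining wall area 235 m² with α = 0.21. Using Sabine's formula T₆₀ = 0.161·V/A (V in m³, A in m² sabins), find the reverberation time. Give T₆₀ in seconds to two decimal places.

0.66 s

A = Σ Sᵢαᵢ = 23·0.43 + 64·0.42 + 87·0.12 + 3·0.15 + 235·0.21 = 97.01 m².
T₆₀ = 0.161 × 396 / 97.01 = 0.657 s.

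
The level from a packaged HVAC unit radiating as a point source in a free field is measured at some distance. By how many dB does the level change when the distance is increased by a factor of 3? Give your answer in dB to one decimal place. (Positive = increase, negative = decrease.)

A point source loses 6 dB per doubling of distance; generally ΔL = −20·log₁₀(r₂/r₁).
ΔL = −20·log₁₀(3) = -9.54 dB.

-9.5 dB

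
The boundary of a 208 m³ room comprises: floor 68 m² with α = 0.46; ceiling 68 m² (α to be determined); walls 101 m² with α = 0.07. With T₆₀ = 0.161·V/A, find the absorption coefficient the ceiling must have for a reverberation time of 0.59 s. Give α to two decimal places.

A = 0.161·V/T₆₀ = 0.161·208/0.59 = 56.76 m² sabins.
Absorption from the other surfaces = 68·0.46 + 101·0.07 = 38.35 m², so the ceiling must supply 18.41 m² over 68 m².
α = 18.41/68 = 0.271.

0.27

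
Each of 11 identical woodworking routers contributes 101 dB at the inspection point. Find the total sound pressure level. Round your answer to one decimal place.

With 11 equal, uncorrelated contributions the intensity is 11× that of one unit, giving a rise of 10·log₁₀ 11.
L_total = 101 + 10·log₁₀(11) = 101 + 10.414 = 111.41 dB.

111.4 dB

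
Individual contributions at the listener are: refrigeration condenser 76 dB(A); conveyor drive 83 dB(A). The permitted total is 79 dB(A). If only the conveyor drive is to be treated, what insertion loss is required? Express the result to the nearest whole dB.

The untreated sources together contribute 10^(76/10) = 3.981e+07, i.e. 76.00 dB(A).
The limit corresponds to 10^(79/10) = 7.943e+07; subtracting the fixed part leaves 3.962e+07 for the conveyor drive, i.e. 75.98 dB(A).
So the conveyor drive must be reduced from 83 to 75.98 dB(A): IL = 7.02 dB.

7 dB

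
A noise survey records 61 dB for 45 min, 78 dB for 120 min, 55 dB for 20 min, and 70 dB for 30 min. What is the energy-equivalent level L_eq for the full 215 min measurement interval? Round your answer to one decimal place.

Weight each interval's intensity by its duration and average over T = 215 min:
Σ tᵢ·10^(Lᵢ/10) = 45·10^(61/10) + 120·10^(78/10) + 20·10^(55/10) + 30·10^(70/10) = 7.934e+09.
L_eq = 10·log₁₀(7.934e+09/215) = 75.67 dB.

75.7 dB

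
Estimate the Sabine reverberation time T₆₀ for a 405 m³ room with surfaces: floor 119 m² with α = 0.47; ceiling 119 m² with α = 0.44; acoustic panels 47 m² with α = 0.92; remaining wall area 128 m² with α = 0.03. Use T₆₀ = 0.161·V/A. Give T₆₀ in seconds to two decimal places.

0.42 s

Total absorption A = 119·0.47 + 119·0.44 + 47·0.92 + 128·0.03 = 155.37 m² sabins.
T₆₀ = 0.161 × 405 / 155.37 = 0.420 s.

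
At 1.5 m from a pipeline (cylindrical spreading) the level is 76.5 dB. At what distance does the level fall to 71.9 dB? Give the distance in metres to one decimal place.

For a line source L₁ − L₂ = 10·log₁₀(r₂/r₁), so r₂ = r₁·10^((L₁−L₂)/10).
r₂ = 1.5·10^((76.5−71.9)/10) = 1.5·10^(4.6/10) = 4.33 m.

4.3 m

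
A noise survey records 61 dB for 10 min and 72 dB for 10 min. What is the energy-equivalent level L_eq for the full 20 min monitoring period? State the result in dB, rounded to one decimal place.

The energy average is taken in the linear domain: L_eq = 10·log₁₀[(Σ tᵢ·10^(Lᵢ/10))/T], T = 20 min.
Σ tᵢ·10^(Lᵢ/10) = 10·10^(61/10) + 10·10^(72/10) = 1.711e+08.
L_eq = 10·log₁₀(1.711e+08/20) = 69.32 dB.

69.3 dB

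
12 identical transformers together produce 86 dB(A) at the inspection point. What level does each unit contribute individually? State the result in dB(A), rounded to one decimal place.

For N identical incoherent sources L_total = L₁ + 10·log₁₀ N, so L₁ = 86 − 10·log₁₀(12) = 86 − 10.792.

75.2 dB(A)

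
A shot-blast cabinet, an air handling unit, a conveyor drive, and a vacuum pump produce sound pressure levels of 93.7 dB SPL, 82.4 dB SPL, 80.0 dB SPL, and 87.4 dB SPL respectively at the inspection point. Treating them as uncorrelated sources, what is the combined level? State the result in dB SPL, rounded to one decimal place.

Incoherent sources combine by intensity addition: L_total = 10·log₁₀(Σ 10^(L_i/10)).
Σ 10^(L/10) = 10^(93.7/10) + 10^(82.4/10) + 10^(80.0/10) + 10^(87.4/10) = 3.168e+09.
L_total = 10·log₁₀(3.168e+09) = 95.01 dB SPL.

95.0 dB SPL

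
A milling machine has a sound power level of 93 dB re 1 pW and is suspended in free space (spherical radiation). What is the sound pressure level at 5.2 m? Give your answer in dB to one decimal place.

The power spreads over a sphere of area 4π·r², so L_p = L_w − 10·log₁₀(4π·r²).
4π·r² = 339.8 m², 10·log₁₀ of that is 25.312 dB.
L_p = 93 − 25.312 = 67.69 dB.

67.7 dB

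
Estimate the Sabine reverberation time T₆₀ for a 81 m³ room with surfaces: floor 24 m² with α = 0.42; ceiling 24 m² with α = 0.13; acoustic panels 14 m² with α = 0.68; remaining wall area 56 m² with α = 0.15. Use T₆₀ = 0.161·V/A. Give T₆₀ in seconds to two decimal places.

Total absorption A = 24·0.42 + 24·0.13 + 14·0.68 + 56·0.15 = 31.12 m² sabins.
T₆₀ = 0.161 × 81 / 31.12 = 0.419 s.

0.42 s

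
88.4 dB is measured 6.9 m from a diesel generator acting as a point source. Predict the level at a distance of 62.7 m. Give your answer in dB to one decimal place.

For a point source, L₂ = L₁ − 20·log₁₀(r₂/r₁).
L₂ = 88.4 − 20·log₁₀(62.7/6.9) = 88.4 − 19.168 = 69.23 dB.

69.2 dB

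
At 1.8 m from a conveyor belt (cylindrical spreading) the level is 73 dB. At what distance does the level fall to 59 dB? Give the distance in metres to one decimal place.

The 14.0 dB drop corresponds to a distance ratio of 10^(14.0/10) for a line source.
r₂ = 1.8·10^((73−59)/10) = 1.8·10^(14.0/10) = 45.21 m.

45.2 m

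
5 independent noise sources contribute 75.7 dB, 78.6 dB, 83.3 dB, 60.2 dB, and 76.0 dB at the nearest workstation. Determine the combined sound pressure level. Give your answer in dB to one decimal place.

Incoherent sources combine by intensity addition: L_total = 10·log₁₀(Σ 10^(L_i/10)).
Σ 10^(L/10) = 10^(75.7/10) + 10^(78.6/10) + 10^(83.3/10) + 10^(60.2/10) + 10^(76.0/10) = 3.643e+08.
L_total = 10·log₁₀(3.643e+08) = 85.61 dB.

85.6 dB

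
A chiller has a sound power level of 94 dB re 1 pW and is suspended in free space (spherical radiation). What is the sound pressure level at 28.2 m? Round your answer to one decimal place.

54.0 dB

L_p = L_w − 10·log₁₀(4π·r²) with r = 28.2 m.
4π·r² = 9993 m², 10·log₁₀ of that is 39.997 dB.
L_p = 94 − 39.997 = 54.00 dB.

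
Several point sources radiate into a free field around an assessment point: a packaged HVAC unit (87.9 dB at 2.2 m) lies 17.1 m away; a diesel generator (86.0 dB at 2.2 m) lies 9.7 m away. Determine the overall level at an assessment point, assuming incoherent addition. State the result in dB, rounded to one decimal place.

First find each source's level at the receiver (point-source: −20·log₁₀(r/r_ref)), then combine on an intensity basis.
packaged HVAC unit: 87.9 − 20·log₁₀(17.1/2.2) = 87.9 − 17.81 = 70.09 dB.
diesel generator: 86.0 − 20·log₁₀(9.7/2.2) = 86.0 − 12.89 = 73.11 dB.
Σ 10^(L/10) = 3.068e+07 → L_total = 10·log₁₀(3.068e+07) = 74.87 dB.

74.9 dB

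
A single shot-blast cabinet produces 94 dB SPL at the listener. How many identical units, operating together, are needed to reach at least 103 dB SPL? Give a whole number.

8

Need L₁ + 10·log₁₀ N ≥ 103, i.e. log₁₀ N ≥ 0.90.
N ≥ 10^(9.0/10) = 7.943, so N = 8.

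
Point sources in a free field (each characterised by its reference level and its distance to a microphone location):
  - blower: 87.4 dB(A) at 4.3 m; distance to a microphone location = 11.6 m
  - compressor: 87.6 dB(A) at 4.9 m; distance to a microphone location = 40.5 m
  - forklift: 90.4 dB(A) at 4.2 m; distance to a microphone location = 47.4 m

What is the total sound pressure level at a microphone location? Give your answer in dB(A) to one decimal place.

First find each source's level at the receiver (point-source: −20·log₁₀(r/r_ref)), then combine on an intensity basis.
blower: 87.4 − 20·log₁₀(11.6/4.3) = 87.4 − 8.62 = 78.78 dB(A).
compressor: 87.6 − 20·log₁₀(40.5/4.9) = 87.6 − 18.35 = 69.25 dB(A).
forklift: 90.4 − 20·log₁₀(47.4/4.2) = 90.4 − 21.05 = 69.35 dB(A).
Σ 10^(L/10) = 9.254e+07 → L_total = 10·log₁₀(9.254e+07) = 79.66 dB(A).

79.7 dB(A)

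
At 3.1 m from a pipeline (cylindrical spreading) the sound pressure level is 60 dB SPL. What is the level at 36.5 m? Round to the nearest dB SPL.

49 dB SPL

Cylindrical spreading from a line source gives a 10·log₁₀(r₂/r₁) drop.
L₂ = 60 − 10·log₁₀(36.5/3.1) = 60 − 10.709 = 49.29 dB SPL.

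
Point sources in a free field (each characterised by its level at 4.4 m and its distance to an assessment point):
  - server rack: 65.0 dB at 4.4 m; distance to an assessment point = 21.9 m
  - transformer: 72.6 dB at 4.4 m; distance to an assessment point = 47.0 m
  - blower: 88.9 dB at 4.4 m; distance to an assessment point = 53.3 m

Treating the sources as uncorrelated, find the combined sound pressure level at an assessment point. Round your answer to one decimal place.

Apply inverse-square spreading to bring every level to the receiver, then sum 10^(L/10).
server rack: 65.0 − 20·log₁₀(21.9/4.4) = 65.0 − 13.94 = 51.06 dB.
transformer: 72.6 − 20·log₁₀(47.0/4.4) = 72.6 − 20.57 = 52.03 dB.
blower: 88.9 − 20·log₁₀(53.3/4.4) = 88.9 − 21.67 = 67.23 dB.
Σ 10^(L/10) = 5.577e+06 → L_total = 10·log₁₀(5.577e+06) = 67.46 dB.

67.5 dB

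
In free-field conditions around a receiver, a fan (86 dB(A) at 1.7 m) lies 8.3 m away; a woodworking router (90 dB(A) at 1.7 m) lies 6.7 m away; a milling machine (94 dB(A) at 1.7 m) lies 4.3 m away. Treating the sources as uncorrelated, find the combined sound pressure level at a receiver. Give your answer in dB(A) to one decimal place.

86.8 dB(A)

Apply inverse-square spreading to bring every level to the receiver, then sum 10^(L/10).
fan: 86 − 20·log₁₀(8.3/1.7) = 86 − 13.77 = 72.23 dB(A).
woodworking router: 90 − 20·log₁₀(6.7/1.7) = 90 − 11.91 = 78.09 dB(A).
milling machine: 94 − 20·log₁₀(4.3/1.7) = 94 − 8.06 = 85.94 dB(A).
Σ 10^(L/10) = 4.737e+08 → L_total = 10·log₁₀(4.737e+08) = 86.75 dB(A).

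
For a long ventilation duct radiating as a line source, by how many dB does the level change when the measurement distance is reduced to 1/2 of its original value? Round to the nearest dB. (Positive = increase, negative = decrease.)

With cylindrical spreading the level changes by −10·log₁₀(r₂/r₁).
ΔL = −10·log₁₀(0.5) = +3.01 dB.

+3 dB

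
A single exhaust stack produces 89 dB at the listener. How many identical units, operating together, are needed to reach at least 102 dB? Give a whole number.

The shortfall is 102 − 89 = 13.0 dB, and N units add 10·log₁₀ N, so need 10·log₁₀ N ≥ 13.0.
N ≥ 10^(13.0/10) = 19.953, so N = 20.

20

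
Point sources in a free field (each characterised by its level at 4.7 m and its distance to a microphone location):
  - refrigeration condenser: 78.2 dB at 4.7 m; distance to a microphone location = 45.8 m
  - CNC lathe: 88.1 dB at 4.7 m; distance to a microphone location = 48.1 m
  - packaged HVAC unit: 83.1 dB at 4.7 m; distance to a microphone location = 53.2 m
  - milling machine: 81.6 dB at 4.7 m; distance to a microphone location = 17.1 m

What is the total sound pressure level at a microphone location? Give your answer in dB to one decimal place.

Propagate each source to the receiver with L = L_ref − 20·log₁₀(r/r_ref), then add intensities.
refrigeration condenser: 78.2 − 20·log₁₀(45.8/4.7) = 78.2 − 19.78 = 58.42 dB.
CNC lathe: 88.1 − 20·log₁₀(48.1/4.7) = 88.1 − 20.20 = 67.90 dB.
packaged HVAC unit: 83.1 − 20·log₁₀(53.2/4.7) = 83.1 − 21.08 = 62.02 dB.
milling machine: 81.6 − 20·log₁₀(17.1/4.7) = 81.6 − 11.22 = 70.38 dB.
Σ 10^(L/10) = 1.937e+07 → L_total = 10·log₁₀(1.937e+07) = 72.87 dB.

72.9 dB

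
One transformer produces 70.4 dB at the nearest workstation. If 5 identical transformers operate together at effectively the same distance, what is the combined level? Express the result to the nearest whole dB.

With 5 equal, uncorrelated contributions the intensity is 5× that of one unit, giving a rise of 10·log₁₀ 5.
L_total = 70.4 + 10·log₁₀(5) = 70.4 + 6.990 = 77.39 dB.

77 dB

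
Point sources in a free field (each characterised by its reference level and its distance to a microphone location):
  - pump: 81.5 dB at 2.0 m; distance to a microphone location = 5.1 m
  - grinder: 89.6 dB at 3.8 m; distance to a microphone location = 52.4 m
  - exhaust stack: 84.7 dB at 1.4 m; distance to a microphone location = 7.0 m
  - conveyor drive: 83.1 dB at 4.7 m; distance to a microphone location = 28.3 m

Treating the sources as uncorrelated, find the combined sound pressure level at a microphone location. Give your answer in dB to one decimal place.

Propagate each source to the receiver with L = L_ref − 20·log₁₀(r/r_ref), then add intensities.
pump: 81.5 − 20·log₁₀(5.1/2.0) = 81.5 − 8.13 = 73.37 dB.
grinder: 89.6 − 20·log₁₀(52.4/3.8) = 89.6 − 22.79 = 66.81 dB.
exhaust stack: 84.7 − 20·log₁₀(7.0/1.4) = 84.7 − 13.98 = 70.72 dB.
conveyor drive: 83.1 − 20·log₁₀(28.3/4.7) = 83.1 − 15.59 = 67.51 dB.
Σ 10^(L/10) = 4.396e+07 → L_total = 10·log₁₀(4.396e+07) = 76.43 dB.

76.4 dB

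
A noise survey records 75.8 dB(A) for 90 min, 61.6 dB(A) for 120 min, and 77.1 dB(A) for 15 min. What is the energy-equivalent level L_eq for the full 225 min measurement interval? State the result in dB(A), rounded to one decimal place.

72.9 dB(A)

L_eq = 10·log₁₀[(1/T)·Σ tᵢ·10^(Lᵢ/10)] with T = 225 min.
Σ tᵢ·10^(Lᵢ/10) = 90·10^(75.8/10) + 120·10^(61.6/10) + 15·10^(77.1/10) = 4.364e+09.
L_eq = 10·log₁₀(4.364e+09/225) = 72.88 dB(A).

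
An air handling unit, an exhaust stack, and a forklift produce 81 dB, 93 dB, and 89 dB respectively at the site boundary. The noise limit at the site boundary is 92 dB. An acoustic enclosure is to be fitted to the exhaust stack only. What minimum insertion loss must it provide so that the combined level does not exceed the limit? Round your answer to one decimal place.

4.8 dB

Everything except the exhaust stack sums to 10^(81/10) + 10^(89/10) = 9.202e+08 in linear terms, 89.64 dB.
To meet 92 dB overall, the treated exhaust stack may contribute at most 10^(92/10) − 9.202e+08 = 6.647e+08, i.e. 88.23 dB.
So the exhaust stack must be reduced from 93 to 88.23 dB: IL = 4.77 dB.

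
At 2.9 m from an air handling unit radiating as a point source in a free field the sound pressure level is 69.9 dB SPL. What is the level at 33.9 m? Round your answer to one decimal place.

48.5 dB SPL

Point-source attenuation: ΔL = 20·log₁₀(r₂/r₁) = 20·log₁₀(33.9/2.9) = 21.356 dB.
L₂ = 69.9 − 20·log₁₀(33.9/2.9) = 69.9 − 21.356 = 48.54 dB SPL.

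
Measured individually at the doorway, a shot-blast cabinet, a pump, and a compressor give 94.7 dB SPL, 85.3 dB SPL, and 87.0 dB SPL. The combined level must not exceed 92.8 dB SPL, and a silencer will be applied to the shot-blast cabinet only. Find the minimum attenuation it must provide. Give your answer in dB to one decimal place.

4.4 dB

Everything except the shot-blast cabinet sums to 10^(85.3/10) + 10^(87.0/10) = 8.400e+08 in linear terms, 89.24 dB SPL.
The limit corresponds to 10^(92.8/10) = 1.905e+09; subtracting the fixed part leaves 1.065e+09 for the shot-blast cabinet, i.e. 90.28 dB SPL.
So the shot-blast cabinet must be reduced from 94.7 to 90.28 dB SPL: IL = 4.42 dB.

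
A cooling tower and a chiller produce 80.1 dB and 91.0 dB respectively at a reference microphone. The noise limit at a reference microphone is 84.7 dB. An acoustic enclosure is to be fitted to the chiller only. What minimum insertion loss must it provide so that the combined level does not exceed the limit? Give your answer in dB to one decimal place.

Everything except the chiller sums to 10^(80.1/10) = 1.023e+08 in linear terms, 80.10 dB.
The limit corresponds to 10^(84.7/10) = 2.951e+08; subtracting the fixed part leaves 1.928e+08 for the chiller, i.e. 82.85 dB.
So the chiller must be reduced from 91.0 to 82.85 dB: IL = 8.15 dB.

8.1 dB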